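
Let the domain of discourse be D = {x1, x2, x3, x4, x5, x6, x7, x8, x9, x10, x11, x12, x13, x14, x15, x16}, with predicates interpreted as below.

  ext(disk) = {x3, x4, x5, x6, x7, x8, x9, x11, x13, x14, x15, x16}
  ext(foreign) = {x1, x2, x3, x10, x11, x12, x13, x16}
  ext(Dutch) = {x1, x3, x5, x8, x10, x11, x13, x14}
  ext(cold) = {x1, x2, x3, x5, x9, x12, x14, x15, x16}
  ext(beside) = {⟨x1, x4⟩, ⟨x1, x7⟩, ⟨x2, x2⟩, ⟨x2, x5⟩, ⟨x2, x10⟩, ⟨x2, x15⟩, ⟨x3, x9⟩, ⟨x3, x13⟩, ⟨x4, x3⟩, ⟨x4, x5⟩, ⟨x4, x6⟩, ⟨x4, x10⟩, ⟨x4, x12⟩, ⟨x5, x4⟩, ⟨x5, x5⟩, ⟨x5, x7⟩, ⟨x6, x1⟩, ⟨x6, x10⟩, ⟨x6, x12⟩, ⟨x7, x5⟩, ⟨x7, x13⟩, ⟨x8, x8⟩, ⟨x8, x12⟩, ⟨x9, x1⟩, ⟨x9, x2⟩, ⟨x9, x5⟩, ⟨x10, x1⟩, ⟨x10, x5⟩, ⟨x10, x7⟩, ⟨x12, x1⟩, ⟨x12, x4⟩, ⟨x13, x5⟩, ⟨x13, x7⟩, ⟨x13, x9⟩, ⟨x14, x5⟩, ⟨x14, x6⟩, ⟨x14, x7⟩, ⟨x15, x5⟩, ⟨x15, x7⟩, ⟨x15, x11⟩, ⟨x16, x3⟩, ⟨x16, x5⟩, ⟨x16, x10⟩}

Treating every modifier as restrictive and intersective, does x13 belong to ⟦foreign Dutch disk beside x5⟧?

yes

⟦beside x5⟧ = {x : ⟨x, x5⟩ ∈ ⟦beside⟧} = {x2, x4, x5, x7, x9, x10, x13, x14, x15, x16}
⟦disk⟧ = {x3, x4, x5, x6, x7, x8, x9, x11, x13, x14, x15, x16}
… ∩ ⟦beside x5⟧ = {x3, x4, x5, x6, x7, x8, x9, x11, x13, x14, x15, x16} ∩ {x2, x4, x5, x7, x9, x10, x13, x14, x15, x16} = {x4, x5, x7, x9, x13, x14, x15, x16}
… ∩ ⟦foreign⟧ = {x4, x5, x7, x9, x13, x14, x15, x16} ∩ {x1, x2, x3, x10, x11, x12, x13, x16} = {x13, x16}
… ∩ ⟦Dutch⟧ = {x13, x16} ∩ {x1, x3, x5, x8, x10, x11, x13, x14} = {x13}
⟦foreign Dutch disk beside x5⟧ = {x13}; x13 ∈ this set.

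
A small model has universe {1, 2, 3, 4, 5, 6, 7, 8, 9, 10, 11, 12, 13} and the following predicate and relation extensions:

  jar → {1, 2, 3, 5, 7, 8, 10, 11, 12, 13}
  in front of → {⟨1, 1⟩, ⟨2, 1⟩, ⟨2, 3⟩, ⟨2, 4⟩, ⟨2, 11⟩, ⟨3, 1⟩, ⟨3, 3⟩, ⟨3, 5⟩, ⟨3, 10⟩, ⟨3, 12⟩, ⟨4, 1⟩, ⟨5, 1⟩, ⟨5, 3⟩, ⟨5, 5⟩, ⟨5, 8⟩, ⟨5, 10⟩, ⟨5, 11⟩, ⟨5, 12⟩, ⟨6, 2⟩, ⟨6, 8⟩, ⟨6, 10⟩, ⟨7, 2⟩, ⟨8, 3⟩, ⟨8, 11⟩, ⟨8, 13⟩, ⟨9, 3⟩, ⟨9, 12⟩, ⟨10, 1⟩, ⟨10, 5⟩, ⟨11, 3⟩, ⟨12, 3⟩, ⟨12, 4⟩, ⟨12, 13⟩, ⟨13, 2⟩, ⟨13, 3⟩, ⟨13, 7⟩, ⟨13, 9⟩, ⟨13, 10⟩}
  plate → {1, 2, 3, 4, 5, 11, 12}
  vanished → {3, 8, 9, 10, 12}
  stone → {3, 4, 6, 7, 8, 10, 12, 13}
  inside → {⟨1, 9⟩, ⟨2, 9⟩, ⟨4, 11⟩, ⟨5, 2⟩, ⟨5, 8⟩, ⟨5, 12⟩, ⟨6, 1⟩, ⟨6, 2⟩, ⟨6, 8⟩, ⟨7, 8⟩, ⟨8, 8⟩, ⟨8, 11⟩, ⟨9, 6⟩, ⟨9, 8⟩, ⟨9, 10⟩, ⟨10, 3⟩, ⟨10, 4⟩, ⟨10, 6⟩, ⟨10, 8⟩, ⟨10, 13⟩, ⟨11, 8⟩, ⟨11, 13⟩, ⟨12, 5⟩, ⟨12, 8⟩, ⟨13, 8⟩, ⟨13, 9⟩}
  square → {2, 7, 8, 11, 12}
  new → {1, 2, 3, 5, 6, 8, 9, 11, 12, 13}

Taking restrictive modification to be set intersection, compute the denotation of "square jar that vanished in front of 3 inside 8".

{8, 12}

⟦that vanished⟧ = ⟦vanished⟧ = {3, 8, 9, 10, 12}
⟦in front of 3⟧ = {x : ⟨x, 3⟩ ∈ ⟦in front of⟧} = {2, 3, 5, 8, 9, 11, 12, 13}
⟦inside 8⟧ = {x : ⟨x, 8⟩ ∈ ⟦inside⟧} = {5, 6, 7, 8, 9, 10, 11, 12, 13}
⟦jar⟧ = {1, 2, 3, 5, 7, 8, 10, 11, 12, 13}
… ∩ ⟦that vanished⟧ = {1, 2, 3, 5, 7, 8, 10, 11, 12, 13} ∩ {3, 8, 9, 10, 12} = {3, 8, 10, 12}
… ∩ ⟦in front of 3⟧ = {3, 8, 10, 12} ∩ {2, 3, 5, 8, 9, 11, 12, 13} = {3, 8, 12}
… ∩ ⟦inside 8⟧ = {3, 8, 12} ∩ {5, 6, 7, 8, 9, 10, 11, 12, 13} = {8, 12}
… ∩ ⟦square⟧ = {8, 12} ∩ {2, 7, 8, 11, 12} = {8, 12}
So ⟦square jar that vanished in front of 3 inside 8⟧ = {8, 12}.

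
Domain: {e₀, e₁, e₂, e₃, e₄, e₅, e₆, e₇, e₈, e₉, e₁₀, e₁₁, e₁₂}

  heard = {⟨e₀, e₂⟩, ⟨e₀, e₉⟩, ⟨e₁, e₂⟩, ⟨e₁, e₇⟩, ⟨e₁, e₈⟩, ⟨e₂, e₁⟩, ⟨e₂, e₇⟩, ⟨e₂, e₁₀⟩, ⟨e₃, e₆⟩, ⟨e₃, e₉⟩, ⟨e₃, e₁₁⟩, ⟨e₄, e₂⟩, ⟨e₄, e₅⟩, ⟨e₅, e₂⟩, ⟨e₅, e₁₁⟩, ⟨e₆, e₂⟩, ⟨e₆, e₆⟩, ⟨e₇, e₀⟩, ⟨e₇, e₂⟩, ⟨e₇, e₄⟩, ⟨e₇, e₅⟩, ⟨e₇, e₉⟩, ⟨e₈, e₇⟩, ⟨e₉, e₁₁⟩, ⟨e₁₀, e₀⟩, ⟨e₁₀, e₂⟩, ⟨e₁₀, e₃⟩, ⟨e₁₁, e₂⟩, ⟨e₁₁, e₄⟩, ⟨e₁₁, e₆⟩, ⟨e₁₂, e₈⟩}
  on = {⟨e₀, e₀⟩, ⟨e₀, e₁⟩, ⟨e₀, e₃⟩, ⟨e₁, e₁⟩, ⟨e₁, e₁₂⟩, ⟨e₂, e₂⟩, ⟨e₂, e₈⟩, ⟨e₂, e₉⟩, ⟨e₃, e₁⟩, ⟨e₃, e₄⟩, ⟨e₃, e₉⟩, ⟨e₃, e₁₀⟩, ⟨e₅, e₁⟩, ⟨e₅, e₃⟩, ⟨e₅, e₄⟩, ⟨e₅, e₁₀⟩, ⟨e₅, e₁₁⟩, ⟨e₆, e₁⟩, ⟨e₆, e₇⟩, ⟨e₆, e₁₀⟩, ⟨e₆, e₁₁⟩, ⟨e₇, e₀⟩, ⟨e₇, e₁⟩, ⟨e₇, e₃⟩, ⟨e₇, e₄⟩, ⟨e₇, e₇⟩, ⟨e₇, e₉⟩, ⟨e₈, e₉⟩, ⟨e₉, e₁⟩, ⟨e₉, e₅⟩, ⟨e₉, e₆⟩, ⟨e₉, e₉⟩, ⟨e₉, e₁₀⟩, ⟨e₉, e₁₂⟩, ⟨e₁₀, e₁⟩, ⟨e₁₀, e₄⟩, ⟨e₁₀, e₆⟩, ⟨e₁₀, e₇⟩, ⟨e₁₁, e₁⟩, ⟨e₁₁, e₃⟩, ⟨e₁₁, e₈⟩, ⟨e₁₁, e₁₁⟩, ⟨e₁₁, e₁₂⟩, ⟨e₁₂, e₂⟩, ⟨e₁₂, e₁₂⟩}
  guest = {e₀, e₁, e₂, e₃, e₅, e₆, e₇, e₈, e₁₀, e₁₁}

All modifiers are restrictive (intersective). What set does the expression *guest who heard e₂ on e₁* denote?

⟦who heard e₂⟧ = {x : ⟨x, e₂⟩ ∈ ⟦heard⟧} = {e₀, e₁, e₄, e₅, e₆, e₇, e₁₀, e₁₁}
⟦on e₁⟧ = {x : ⟨x, e₁⟩ ∈ ⟦on⟧} = {e₀, e₁, e₃, e₅, e₆, e₇, e₉, e₁₀, e₁₁}
⟦guest⟧ = {e₀, e₁, e₂, e₃, e₅, e₆, e₇, e₈, e₁₀, e₁₁}
… ∩ ⟦who heard e₂⟧ = {e₀, e₁, e₂, e₃, e₅, e₆, e₇, e₈, e₁₀, e₁₁} ∩ {e₀, e₁, e₄, e₅, e₆, e₇, e₁₀, e₁₁} = {e₀, e₁, e₅, e₆, e₇, e₁₀, e₁₁}
… ∩ ⟦on e₁⟧ = {e₀, e₁, e₅, e₆, e₇, e₁₀, e₁₁} ∩ {e₀, e₁, e₃, e₅, e₆, e₇, e₉, e₁₀, e₁₁} = {e₀, e₁, e₅, e₆, e₇, e₁₀, e₁₁}
So ⟦guest who heard e₂ on e₁⟧ = {e₀, e₁, e₅, e₆, e₇, e₁₀, e₁₁}.

{e₀, e₁, e₅, e₆, e₇, e₁₀, e₁₁}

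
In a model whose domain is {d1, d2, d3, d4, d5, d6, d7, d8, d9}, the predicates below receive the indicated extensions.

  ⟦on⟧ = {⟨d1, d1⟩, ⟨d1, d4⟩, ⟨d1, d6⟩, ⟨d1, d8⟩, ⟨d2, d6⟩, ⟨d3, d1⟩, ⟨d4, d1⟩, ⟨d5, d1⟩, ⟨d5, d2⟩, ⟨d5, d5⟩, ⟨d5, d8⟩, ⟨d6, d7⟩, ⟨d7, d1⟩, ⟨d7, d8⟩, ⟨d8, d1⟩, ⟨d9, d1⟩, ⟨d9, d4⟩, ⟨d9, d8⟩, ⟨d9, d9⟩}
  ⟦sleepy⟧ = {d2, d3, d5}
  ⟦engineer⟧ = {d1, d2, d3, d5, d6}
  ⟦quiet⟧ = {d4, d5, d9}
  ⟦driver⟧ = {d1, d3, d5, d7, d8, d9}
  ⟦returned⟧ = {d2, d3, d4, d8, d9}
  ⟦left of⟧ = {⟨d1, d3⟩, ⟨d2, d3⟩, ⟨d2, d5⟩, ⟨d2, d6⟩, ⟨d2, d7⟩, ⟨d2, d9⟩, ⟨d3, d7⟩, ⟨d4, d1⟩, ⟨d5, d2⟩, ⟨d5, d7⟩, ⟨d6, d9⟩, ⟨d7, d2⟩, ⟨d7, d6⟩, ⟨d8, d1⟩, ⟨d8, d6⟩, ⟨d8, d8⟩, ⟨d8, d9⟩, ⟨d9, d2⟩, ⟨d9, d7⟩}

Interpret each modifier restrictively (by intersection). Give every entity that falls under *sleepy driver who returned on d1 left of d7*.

{d3}

⟦who returned⟧ = ⟦returned⟧ = {d2, d3, d4, d8, d9}
⟦on d1⟧ = {x : ⟨x, d1⟩ ∈ ⟦on⟧} = {d1, d3, d4, d5, d7, d8, d9}
⟦left of d7⟧ = {x : ⟨x, d7⟩ ∈ ⟦left of⟧} = {d2, d3, d5, d9}
⟦driver⟧ = {d1, d3, d5, d7, d8, d9}
… ∩ ⟦who returned⟧ = {d1, d3, d5, d7, d8, d9} ∩ {d2, d3, d4, d8, d9} = {d3, d8, d9}
… ∩ ⟦on d1⟧ = {d3, d8, d9} ∩ {d1, d3, d4, d5, d7, d8, d9} = {d3, d8, d9}
… ∩ ⟦left of d7⟧ = {d3, d8, d9} ∩ {d2, d3, d5, d9} = {d3, d9}
… ∩ ⟦sleepy⟧ = {d3, d9} ∩ {d2, d3, d5} = {d3}
So ⟦sleepy driver who returned on d1 left of d7⟧ = {d3}.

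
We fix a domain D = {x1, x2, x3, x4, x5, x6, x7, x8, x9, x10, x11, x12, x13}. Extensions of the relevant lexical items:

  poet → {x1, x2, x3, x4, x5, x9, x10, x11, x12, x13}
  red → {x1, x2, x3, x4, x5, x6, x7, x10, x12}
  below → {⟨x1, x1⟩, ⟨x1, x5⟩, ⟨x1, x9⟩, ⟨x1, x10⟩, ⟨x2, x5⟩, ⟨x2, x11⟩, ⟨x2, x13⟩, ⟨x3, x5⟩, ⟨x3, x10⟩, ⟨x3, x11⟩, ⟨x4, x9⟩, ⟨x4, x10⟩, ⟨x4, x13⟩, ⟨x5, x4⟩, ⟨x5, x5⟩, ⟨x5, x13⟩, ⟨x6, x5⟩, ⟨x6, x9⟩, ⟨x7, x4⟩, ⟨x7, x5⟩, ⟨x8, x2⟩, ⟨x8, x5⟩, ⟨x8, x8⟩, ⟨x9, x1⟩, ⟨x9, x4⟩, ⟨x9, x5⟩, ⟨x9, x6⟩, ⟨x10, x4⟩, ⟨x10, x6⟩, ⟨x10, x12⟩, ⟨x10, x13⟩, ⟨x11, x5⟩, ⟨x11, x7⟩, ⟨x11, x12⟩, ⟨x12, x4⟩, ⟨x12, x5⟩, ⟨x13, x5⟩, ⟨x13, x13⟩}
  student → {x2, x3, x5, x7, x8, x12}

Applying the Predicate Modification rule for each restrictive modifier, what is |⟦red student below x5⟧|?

5

⟦below x5⟧ = {x : ⟨x, x5⟩ ∈ ⟦below⟧} = {x1, x2, x3, x5, x6, x7, x8, x9, x11, x12, x13}
⟦student⟧ = {x2, x3, x5, x7, x8, x12}
… ∩ ⟦below x5⟧ = {x2, x3, x5, x7, x8, x12} ∩ {x1, x2, x3, x5, x6, x7, x8, x9, x11, x12, x13} = {x2, x3, x5, x7, x8, x12}
… ∩ ⟦red⟧ = {x2, x3, x5, x7, x8, x12} ∩ {x1, x2, x3, x4, x5, x6, x7, x10, x12} = {x2, x3, x5, x7, x12}
⟦red student below x5⟧ = {x2, x3, x5, x7, x12}, so the cardinality is 5.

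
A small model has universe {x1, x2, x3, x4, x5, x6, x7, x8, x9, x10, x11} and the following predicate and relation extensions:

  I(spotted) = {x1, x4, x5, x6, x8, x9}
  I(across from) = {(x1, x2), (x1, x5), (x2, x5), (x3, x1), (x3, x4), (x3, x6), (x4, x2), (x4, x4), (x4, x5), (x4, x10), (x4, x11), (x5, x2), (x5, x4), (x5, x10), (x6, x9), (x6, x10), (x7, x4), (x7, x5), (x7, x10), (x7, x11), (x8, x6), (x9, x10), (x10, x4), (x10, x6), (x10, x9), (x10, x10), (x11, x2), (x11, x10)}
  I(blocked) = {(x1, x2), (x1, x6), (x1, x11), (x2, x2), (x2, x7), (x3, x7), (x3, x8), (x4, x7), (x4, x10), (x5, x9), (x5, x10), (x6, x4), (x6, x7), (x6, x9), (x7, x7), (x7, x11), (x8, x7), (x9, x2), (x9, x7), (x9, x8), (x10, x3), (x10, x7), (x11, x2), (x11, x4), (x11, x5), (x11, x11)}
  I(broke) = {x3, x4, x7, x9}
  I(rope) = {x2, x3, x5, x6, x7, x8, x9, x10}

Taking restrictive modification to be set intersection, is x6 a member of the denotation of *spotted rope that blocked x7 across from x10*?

⟦that blocked x7⟧ = {x : ⟨x, x7⟩ ∈ ⟦blocked⟧} = {x2, x3, x4, x6, x7, x8, x9, x10}
⟦across from x10⟧ = {x : ⟨x, x10⟩ ∈ ⟦across from⟧} = {x4, x5, x6, x7, x9, x10, x11}
⟦rope⟧ = {x2, x3, x5, x6, x7, x8, x9, x10}
… ∩ ⟦that blocked x7⟧ = {x2, x3, x5, x6, x7, x8, x9, x10} ∩ {x2, x3, x4, x6, x7, x8, x9, x10} = {x2, x3, x6, x7, x8, x9, x10}
… ∩ ⟦across from x10⟧ = {x2, x3, x6, x7, x8, x9, x10} ∩ {x4, x5, x6, x7, x9, x10, x11} = {x6, x7, x9, x10}
… ∩ ⟦spotted⟧ = {x6, x7, x9, x10} ∩ {x1, x4, x5, x6, x8, x9} = {x6, x9}
⟦spotted rope that blocked x7 across from x10⟧ = {x6, x9}; x6 ∈ this set.

yes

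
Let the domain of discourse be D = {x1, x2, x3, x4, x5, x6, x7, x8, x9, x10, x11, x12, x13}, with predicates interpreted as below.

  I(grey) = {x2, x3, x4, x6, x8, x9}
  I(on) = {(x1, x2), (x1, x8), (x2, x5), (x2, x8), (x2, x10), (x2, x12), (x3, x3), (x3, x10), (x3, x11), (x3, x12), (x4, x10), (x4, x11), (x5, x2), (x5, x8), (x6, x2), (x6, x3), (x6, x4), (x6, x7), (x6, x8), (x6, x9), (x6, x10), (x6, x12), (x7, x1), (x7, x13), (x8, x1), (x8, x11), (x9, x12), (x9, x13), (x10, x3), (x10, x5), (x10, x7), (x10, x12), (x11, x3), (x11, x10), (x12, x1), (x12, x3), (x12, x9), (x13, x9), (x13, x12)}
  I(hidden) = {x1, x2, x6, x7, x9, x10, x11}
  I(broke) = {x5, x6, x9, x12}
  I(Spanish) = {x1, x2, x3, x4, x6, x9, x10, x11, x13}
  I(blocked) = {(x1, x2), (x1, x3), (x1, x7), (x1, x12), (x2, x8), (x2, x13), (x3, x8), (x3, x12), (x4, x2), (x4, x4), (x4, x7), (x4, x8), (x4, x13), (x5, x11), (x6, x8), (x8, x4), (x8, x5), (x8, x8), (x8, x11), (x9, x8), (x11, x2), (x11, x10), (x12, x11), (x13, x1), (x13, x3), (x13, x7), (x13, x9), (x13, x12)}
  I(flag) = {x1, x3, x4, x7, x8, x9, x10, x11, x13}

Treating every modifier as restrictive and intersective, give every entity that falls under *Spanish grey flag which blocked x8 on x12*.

{x3, x9}

⟦which blocked x8⟧ = {x : ⟨x, x8⟩ ∈ ⟦blocked⟧} = {x2, x3, x4, x6, x8, x9}
⟦on x12⟧ = {x : ⟨x, x12⟩ ∈ ⟦on⟧} = {x2, x3, x6, x9, x10, x13}
⟦flag⟧ = {x1, x3, x4, x7, x8, x9, x10, x11, x13}
… ∩ ⟦which blocked x8⟧ = {x1, x3, x4, x7, x8, x9, x10, x11, x13} ∩ {x2, x3, x4, x6, x8, x9} = {x3, x4, x8, x9}
… ∩ ⟦on x12⟧ = {x3, x4, x8, x9} ∩ {x2, x3, x6, x9, x10, x13} = {x3, x9}
… ∩ ⟦Spanish⟧ = {x3, x9} ∩ {x1, x2, x3, x4, x6, x9, x10, x11, x13} = {x3, x9}
… ∩ ⟦grey⟧ = {x3, x9} ∩ {x2, x3, x4, x6, x8, x9} = {x3, x9}
So ⟦Spanish grey flag which blocked x8 on x12⟧ = {x3, x9}.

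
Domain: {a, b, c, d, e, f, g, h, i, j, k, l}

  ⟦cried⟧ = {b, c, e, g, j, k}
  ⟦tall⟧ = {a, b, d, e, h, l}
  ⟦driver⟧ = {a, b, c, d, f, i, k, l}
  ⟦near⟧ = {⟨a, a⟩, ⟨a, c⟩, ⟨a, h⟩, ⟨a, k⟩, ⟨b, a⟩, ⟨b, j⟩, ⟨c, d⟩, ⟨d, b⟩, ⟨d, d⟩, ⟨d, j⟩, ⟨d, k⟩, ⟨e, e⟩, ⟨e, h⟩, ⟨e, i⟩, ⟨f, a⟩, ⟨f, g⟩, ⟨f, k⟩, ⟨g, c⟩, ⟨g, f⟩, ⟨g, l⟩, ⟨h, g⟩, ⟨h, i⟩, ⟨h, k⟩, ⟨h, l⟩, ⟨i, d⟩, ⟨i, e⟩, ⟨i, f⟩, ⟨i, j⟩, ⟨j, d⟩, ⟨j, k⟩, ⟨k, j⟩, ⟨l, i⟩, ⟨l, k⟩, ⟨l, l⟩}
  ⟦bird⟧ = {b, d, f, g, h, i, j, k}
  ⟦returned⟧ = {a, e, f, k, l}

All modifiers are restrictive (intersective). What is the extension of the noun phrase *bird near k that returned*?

{f}

⟦near k⟧ = {x : ⟨x, k⟩ ∈ ⟦near⟧} = {a, d, f, h, j, l}
⟦that returned⟧ = ⟦returned⟧ = {a, e, f, k, l}
⟦bird⟧ = {b, d, f, g, h, i, j, k}
… ∩ ⟦near k⟧ = {b, d, f, g, h, i, j, k} ∩ {a, d, f, h, j, l} = {d, f, h, j}
… ∩ ⟦that returned⟧ = {d, f, h, j} ∩ {a, e, f, k, l} = {f}
So ⟦bird near k that returned⟧ = {f}.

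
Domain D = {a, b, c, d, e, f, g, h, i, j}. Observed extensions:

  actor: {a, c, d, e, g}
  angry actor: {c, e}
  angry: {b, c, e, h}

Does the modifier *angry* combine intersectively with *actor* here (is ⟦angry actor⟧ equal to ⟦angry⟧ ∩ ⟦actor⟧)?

yes

⟦angry⟧ ∩ ⟦actor⟧ = {b, c, e, h} ∩ {a, c, d, e, g} = {c, e}
Observed ⟦angry actor⟧ = {c, e}.
These coincide, so the modifier is intersective here.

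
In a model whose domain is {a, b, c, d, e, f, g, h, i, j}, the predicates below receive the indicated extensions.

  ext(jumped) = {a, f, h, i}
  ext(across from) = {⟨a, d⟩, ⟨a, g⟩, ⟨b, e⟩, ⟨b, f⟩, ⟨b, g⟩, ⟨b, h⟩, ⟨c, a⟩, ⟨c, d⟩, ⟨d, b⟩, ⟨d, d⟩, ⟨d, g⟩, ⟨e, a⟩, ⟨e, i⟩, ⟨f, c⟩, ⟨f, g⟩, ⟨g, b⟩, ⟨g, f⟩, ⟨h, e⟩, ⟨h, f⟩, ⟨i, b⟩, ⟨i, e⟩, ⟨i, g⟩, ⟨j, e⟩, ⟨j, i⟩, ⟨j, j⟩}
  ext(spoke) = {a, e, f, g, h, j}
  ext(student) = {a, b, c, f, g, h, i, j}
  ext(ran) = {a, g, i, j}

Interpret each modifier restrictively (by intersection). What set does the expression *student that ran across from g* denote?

⟦that ran⟧ = ⟦ran⟧ = {a, g, i, j}
⟦across from g⟧ = {x : ⟨x, g⟩ ∈ ⟦across from⟧} = {a, b, d, f, i}
⟦student⟧ = {a, b, c, f, g, h, i, j}
… ∩ ⟦that ran⟧ = {a, b, c, f, g, h, i, j} ∩ {a, g, i, j} = {a, g, i, j}
… ∩ ⟦across from g⟧ = {a, g, i, j} ∩ {a, b, d, f, i} = {a, i}
So ⟦student that ran across from g⟧ = {a, i}.

{a, i}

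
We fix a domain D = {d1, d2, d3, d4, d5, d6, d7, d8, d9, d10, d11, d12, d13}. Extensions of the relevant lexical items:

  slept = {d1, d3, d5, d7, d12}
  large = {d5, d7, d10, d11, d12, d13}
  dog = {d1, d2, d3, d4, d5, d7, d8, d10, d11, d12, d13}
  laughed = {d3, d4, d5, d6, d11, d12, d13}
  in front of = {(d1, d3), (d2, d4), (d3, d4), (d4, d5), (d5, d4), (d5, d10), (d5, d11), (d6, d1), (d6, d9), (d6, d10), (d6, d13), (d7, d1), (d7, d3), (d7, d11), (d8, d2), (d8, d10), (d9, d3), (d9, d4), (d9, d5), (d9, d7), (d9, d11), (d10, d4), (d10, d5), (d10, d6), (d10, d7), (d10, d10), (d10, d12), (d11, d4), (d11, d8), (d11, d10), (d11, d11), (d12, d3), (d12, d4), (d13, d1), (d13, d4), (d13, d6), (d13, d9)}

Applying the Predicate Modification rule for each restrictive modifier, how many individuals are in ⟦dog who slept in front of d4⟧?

⟦who slept⟧ = ⟦slept⟧ = {d1, d3, d5, d7, d12}
⟦in front of d4⟧ = {x : ⟨x, d4⟩ ∈ ⟦in front of⟧} = {d2, d3, d5, d9, d10, d11, d12, d13}
⟦dog⟧ = {d1, d2, d3, d4, d5, d7, d8, d10, d11, d12, d13}
… ∩ ⟦who slept⟧ = {d1, d2, d3, d4, d5, d7, d8, d10, d11, d12, d13} ∩ {d1, d3, d5, d7, d12} = {d1, d3, d5, d7, d12}
… ∩ ⟦in front of d4⟧ = {d1, d3, d5, d7, d12} ∩ {d2, d3, d5, d9, d10, d11, d12, d13} = {d3, d5, d12}
⟦dog who slept in front of d4⟧ = {d3, d5, d12}, so the cardinality is 3.

3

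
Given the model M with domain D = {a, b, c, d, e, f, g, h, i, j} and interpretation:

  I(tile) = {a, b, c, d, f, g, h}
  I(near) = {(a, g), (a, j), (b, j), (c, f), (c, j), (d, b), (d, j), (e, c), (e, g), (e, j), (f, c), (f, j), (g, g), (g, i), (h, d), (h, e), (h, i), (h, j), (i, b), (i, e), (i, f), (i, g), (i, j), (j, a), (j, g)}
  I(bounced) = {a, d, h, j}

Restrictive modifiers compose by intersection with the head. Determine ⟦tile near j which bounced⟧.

{a, d, h}

⟦near j⟧ = {x : ⟨x, j⟩ ∈ ⟦near⟧} = {a, b, c, d, e, f, h, i}
⟦which bounced⟧ = ⟦bounced⟧ = {a, d, h, j}
⟦tile⟧ = {a, b, c, d, f, g, h}
… ∩ ⟦near j⟧ = {a, b, c, d, f, g, h} ∩ {a, b, c, d, e, f, h, i} = {a, b, c, d, f, h}
… ∩ ⟦which bounced⟧ = {a, b, c, d, f, h} ∩ {a, d, h, j} = {a, d, h}
So ⟦tile near j which bounced⟧ = {a, d, h}.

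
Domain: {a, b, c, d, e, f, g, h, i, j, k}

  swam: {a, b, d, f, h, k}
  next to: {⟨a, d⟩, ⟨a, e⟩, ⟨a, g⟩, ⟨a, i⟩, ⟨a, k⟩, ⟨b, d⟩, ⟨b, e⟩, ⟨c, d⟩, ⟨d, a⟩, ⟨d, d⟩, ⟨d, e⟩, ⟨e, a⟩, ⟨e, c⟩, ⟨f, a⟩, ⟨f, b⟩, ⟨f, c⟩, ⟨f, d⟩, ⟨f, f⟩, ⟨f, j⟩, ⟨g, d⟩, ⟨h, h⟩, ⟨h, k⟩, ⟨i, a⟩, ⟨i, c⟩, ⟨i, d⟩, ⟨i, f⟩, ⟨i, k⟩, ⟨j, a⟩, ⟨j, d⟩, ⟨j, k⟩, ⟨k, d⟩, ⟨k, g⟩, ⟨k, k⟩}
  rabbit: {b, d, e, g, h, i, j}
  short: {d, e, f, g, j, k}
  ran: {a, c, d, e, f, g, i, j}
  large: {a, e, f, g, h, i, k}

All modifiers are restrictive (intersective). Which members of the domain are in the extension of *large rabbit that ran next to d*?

{g, i}

⟦that ran⟧ = ⟦ran⟧ = {a, c, d, e, f, g, i, j}
⟦next to d⟧ = {x : ⟨x, d⟩ ∈ ⟦next to⟧} = {a, b, c, d, f, g, i, j, k}
⟦rabbit⟧ = {b, d, e, g, h, i, j}
… ∩ ⟦that ran⟧ = {b, d, e, g, h, i, j} ∩ {a, c, d, e, f, g, i, j} = {d, e, g, i, j}
… ∩ ⟦next to d⟧ = {d, e, g, i, j} ∩ {a, b, c, d, f, g, i, j, k} = {d, g, i, j}
… ∩ ⟦large⟧ = {d, g, i, j} ∩ {a, e, f, g, h, i, k} = {g, i}
So ⟦large rabbit that ran next to d⟧ = {g, i}.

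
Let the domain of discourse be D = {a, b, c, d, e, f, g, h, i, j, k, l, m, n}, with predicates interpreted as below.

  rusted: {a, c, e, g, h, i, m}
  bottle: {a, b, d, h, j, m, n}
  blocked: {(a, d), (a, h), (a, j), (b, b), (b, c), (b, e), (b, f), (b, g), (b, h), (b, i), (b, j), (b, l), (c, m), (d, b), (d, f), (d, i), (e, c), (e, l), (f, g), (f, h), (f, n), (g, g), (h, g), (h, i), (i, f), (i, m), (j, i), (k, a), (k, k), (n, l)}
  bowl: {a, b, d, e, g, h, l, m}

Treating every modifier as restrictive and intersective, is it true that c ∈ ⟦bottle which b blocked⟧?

⟦which b blocked⟧ = {x : ⟨b, x⟩ ∈ ⟦blocked⟧} = {b, c, e, f, g, h, i, j, l}
⟦bottle⟧ = {a, b, d, h, j, m, n}
… ∩ ⟦which b blocked⟧ = {a, b, d, h, j, m, n} ∩ {b, c, e, f, g, h, i, j, l} = {b, h, j}
⟦bottle which b blocked⟧ = {b, h, j}; c ∉ this set.

no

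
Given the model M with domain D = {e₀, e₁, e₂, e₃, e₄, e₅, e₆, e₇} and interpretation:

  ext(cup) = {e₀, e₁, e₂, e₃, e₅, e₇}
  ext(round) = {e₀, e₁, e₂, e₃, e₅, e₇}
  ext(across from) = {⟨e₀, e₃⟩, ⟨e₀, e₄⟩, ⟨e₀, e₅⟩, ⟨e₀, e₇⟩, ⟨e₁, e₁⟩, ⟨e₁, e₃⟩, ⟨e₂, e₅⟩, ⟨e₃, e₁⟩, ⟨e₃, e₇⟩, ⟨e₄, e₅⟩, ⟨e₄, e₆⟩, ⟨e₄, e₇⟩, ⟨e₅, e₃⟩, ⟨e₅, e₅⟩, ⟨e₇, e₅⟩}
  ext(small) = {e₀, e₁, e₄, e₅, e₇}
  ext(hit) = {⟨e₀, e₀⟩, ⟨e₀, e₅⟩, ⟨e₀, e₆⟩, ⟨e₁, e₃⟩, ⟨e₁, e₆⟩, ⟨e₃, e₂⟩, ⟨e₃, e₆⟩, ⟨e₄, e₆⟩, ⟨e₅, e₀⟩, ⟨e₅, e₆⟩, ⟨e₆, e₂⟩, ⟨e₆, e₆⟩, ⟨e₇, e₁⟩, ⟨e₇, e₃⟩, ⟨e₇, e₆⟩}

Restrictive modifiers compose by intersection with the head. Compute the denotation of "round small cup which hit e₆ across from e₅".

⟦which hit e₆⟧ = {x : ⟨x, e₆⟩ ∈ ⟦hit⟧} = {e₀, e₁, e₃, e₄, e₅, e₆, e₇}
⟦across from e₅⟧ = {x : ⟨x, e₅⟩ ∈ ⟦across from⟧} = {e₀, e₂, e₄, e₅, e₇}
⟦cup⟧ = {e₀, e₁, e₂, e₃, e₅, e₇}
… ∩ ⟦which hit e₆⟧ = {e₀, e₁, e₂, e₃, e₅, e₇} ∩ {e₀, e₁, e₃, e₄, e₅, e₆, e₇} = {e₀, e₁, e₃, e₅, e₇}
… ∩ ⟦across from e₅⟧ = {e₀, e₁, e₃, e₅, e₇} ∩ {e₀, e₂, e₄, e₅, e₇} = {e₀, e₅, e₇}
… ∩ ⟦round⟧ = {e₀, e₅, e₇} ∩ {e₀, e₁, e₂, e₃, e₅, e₇} = {e₀, e₅, e₇}
… ∩ ⟦small⟧ = {e₀, e₅, e₇} ∩ {e₀, e₁, e₄, e₅, e₇} = {e₀, e₅, e₇}
So ⟦round small cup which hit e₆ across from e₅⟧ = {e₀, e₅, e₇}.

{e₀, e₅, e₇}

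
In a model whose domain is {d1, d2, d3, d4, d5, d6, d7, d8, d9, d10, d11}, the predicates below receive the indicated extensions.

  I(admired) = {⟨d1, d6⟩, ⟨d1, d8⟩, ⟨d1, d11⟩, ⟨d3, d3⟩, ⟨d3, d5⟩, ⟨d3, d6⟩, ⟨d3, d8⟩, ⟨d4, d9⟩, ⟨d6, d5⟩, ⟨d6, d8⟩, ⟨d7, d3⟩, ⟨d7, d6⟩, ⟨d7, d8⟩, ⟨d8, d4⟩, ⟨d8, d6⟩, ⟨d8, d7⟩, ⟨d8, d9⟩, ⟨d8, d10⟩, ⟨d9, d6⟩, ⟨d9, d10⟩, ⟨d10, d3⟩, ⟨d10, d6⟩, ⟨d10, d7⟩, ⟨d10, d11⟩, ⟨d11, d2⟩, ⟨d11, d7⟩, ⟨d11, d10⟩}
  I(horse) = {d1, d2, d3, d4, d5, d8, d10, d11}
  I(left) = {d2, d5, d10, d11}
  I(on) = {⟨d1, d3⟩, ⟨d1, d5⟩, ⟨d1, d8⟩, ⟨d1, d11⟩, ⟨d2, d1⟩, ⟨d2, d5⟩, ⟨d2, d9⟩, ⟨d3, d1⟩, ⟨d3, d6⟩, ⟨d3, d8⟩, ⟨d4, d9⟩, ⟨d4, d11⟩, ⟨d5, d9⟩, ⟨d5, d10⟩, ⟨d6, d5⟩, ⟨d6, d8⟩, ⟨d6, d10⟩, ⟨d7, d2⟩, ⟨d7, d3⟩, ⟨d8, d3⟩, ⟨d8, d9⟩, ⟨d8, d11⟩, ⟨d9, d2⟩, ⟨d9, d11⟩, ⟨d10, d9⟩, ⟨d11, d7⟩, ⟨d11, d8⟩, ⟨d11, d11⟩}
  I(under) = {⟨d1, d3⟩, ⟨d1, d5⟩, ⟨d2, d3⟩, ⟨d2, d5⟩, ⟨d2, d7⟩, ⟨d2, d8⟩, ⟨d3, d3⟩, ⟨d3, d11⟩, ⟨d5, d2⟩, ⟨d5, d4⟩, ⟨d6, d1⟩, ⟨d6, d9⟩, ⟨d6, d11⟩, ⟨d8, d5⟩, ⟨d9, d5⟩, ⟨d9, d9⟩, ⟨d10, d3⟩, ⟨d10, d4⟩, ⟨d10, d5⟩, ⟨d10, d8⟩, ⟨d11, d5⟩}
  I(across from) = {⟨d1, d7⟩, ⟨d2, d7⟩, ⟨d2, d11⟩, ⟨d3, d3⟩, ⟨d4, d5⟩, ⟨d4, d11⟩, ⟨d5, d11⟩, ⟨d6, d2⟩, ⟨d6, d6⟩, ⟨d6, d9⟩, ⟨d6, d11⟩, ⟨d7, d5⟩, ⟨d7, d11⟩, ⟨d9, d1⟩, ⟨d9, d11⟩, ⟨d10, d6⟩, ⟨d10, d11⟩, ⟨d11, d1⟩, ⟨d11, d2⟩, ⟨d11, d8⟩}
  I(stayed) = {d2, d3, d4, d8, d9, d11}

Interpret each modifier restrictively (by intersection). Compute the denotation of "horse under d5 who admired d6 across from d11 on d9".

{d10}

⟦under d5⟧ = {x : ⟨x, d5⟩ ∈ ⟦under⟧} = {d1, d2, d8, d9, d10, d11}
⟦who admired d6⟧ = {x : ⟨x, d6⟩ ∈ ⟦admired⟧} = {d1, d3, d7, d8, d9, d10}
⟦across from d11⟧ = {x : ⟨x, d11⟩ ∈ ⟦across from⟧} = {d2, d4, d5, d6, d7, d9, d10}
⟦on d9⟧ = {x : ⟨x, d9⟩ ∈ ⟦on⟧} = {d2, d4, d5, d8, d10}
⟦horse⟧ = {d1, d2, d3, d4, d5, d8, d10, d11}
… ∩ ⟦under d5⟧ = {d1, d2, d3, d4, d5, d8, d10, d11} ∩ {d1, d2, d8, d9, d10, d11} = {d1, d2, d8, d10, d11}
… ∩ ⟦who admired d6⟧ = {d1, d2, d8, d10, d11} ∩ {d1, d3, d7, d8, d9, d10} = {d1, d8, d10}
… ∩ ⟦across from d11⟧ = {d1, d8, d10} ∩ {d2, d4, d5, d6, d7, d9, d10} = {d10}
… ∩ ⟦on d9⟧ = {d10} ∩ {d2, d4, d5, d8, d10} = {d10}
So ⟦horse under d5 who admired d6 across from d11 on d9⟧ = {d10}.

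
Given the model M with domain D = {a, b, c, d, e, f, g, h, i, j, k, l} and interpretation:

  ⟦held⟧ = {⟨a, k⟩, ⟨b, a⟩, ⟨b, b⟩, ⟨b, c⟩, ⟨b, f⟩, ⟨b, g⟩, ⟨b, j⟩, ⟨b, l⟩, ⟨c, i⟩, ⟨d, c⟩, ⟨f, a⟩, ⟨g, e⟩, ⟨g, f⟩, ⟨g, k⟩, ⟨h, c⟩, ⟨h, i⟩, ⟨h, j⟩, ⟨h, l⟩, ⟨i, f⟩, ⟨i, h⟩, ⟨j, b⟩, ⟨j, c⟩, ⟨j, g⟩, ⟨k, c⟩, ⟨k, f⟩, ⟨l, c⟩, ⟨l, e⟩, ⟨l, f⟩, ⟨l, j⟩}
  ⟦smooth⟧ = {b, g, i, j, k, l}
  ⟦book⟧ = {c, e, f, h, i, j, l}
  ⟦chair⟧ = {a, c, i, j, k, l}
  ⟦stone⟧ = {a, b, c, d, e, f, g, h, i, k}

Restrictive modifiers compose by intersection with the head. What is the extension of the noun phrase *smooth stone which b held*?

{b, g}

⟦which b held⟧ = {x : ⟨b, x⟩ ∈ ⟦held⟧} = {a, b, c, f, g, j, l}
⟦stone⟧ = {a, b, c, d, e, f, g, h, i, k}
… ∩ ⟦which b held⟧ = {a, b, c, d, e, f, g, h, i, k} ∩ {a, b, c, f, g, j, l} = {a, b, c, f, g}
… ∩ ⟦smooth⟧ = {a, b, c, f, g} ∩ {b, g, i, j, k, l} = {b, g}
So ⟦smooth stone which b held⟧ = {b, g}.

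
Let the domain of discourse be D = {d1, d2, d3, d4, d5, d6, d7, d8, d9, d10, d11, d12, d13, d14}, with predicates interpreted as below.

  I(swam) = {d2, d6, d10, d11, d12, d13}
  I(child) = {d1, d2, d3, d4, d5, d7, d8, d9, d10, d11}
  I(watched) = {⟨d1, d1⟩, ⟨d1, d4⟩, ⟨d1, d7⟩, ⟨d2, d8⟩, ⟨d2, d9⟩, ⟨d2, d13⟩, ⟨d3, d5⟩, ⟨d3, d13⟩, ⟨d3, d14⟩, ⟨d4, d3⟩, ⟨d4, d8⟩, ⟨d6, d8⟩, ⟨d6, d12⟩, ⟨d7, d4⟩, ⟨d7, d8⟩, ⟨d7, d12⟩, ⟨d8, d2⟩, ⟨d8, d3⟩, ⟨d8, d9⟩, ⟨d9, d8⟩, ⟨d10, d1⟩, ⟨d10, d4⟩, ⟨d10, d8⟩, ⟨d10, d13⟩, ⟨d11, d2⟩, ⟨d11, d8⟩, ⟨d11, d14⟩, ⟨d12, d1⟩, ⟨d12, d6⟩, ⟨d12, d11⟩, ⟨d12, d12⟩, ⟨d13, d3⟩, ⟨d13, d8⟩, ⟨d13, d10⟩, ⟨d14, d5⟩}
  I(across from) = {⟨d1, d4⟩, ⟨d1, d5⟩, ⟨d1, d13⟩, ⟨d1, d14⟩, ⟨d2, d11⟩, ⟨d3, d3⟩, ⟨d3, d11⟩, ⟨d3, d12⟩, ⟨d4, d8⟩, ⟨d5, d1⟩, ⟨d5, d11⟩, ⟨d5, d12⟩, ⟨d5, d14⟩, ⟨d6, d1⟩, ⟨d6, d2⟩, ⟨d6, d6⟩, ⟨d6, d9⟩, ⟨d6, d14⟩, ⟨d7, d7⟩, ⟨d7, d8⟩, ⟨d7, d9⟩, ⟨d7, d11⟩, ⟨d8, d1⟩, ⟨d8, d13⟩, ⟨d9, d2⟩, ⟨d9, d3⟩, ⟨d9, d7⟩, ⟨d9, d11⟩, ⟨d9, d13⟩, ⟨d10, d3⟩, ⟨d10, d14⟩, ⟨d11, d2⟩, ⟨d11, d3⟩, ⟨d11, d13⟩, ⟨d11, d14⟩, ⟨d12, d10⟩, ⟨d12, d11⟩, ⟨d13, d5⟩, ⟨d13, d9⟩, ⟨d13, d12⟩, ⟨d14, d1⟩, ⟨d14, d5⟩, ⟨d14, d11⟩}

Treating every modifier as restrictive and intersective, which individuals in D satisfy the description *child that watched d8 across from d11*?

{d2, d7, d9}

⟦that watched d8⟧ = {x : ⟨x, d8⟩ ∈ ⟦watched⟧} = {d2, d4, d6, d7, d9, d10, d11, d13}
⟦across from d11⟧ = {x : ⟨x, d11⟩ ∈ ⟦across from⟧} = {d2, d3, d5, d7, d9, d12, d14}
⟦child⟧ = {d1, d2, d3, d4, d5, d7, d8, d9, d10, d11}
… ∩ ⟦that watched d8⟧ = {d1, d2, d3, d4, d5, d7, d8, d9, d10, d11} ∩ {d2, d4, d6, d7, d9, d10, d11, d13} = {d2, d4, d7, d9, d10, d11}
… ∩ ⟦across from d11⟧ = {d2, d4, d7, d9, d10, d11} ∩ {d2, d3, d5, d7, d9, d12, d14} = {d2, d7, d9}
So ⟦child that watched d8 across from d11⟧ = {d2, d7, d9}.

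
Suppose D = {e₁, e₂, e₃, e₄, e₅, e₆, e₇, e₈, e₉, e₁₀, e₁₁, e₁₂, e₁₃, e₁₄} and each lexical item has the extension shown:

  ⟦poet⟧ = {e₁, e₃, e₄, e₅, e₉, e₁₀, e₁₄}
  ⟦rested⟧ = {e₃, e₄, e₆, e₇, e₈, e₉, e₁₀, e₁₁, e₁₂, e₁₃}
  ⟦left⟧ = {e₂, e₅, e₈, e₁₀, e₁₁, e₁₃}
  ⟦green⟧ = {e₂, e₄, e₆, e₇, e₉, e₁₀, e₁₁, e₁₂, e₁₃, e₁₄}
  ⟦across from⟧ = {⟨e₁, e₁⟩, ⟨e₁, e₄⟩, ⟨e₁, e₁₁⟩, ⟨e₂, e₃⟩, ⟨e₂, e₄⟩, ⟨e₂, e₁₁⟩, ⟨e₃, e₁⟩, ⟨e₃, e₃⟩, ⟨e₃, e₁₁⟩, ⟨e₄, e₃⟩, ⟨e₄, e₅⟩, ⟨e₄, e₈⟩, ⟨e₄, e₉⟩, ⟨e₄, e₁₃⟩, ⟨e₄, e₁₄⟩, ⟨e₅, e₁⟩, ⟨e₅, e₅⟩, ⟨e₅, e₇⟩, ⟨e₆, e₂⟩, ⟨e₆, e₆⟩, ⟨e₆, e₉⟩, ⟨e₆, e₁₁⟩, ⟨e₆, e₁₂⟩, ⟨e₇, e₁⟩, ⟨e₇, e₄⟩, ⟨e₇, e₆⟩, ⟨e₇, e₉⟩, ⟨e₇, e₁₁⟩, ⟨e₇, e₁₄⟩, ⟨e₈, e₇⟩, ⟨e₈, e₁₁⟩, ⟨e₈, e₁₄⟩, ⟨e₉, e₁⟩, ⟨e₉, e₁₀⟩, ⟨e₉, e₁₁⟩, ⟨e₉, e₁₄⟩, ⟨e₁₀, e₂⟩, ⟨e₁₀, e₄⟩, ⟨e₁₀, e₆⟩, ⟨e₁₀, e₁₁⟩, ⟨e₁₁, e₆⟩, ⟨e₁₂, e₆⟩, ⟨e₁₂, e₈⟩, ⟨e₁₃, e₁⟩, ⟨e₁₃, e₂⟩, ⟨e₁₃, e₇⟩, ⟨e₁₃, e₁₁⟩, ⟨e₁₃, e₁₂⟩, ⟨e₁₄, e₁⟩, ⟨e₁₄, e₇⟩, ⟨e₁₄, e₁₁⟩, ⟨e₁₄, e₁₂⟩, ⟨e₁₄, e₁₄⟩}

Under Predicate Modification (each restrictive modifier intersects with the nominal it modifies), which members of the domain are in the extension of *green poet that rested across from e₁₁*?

{e₉, e₁₀}

⟦that rested⟧ = ⟦rested⟧ = {e₃, e₄, e₆, e₇, e₈, e₉, e₁₀, e₁₁, e₁₂, e₁₃}
⟦across from e₁₁⟧ = {x : ⟨x, e₁₁⟩ ∈ ⟦across from⟧} = {e₁, e₂, e₃, e₆, e₇, e₈, e₉, e₁₀, e₁₃, e₁₄}
⟦poet⟧ = {e₁, e₃, e₄, e₅, e₉, e₁₀, e₁₄}
… ∩ ⟦that rested⟧ = {e₁, e₃, e₄, e₅, e₉, e₁₀, e₁₄} ∩ {e₃, e₄, e₆, e₇, e₈, e₉, e₁₀, e₁₁, e₁₂, e₁₃} = {e₃, e₄, e₉, e₁₀}
… ∩ ⟦across from e₁₁⟧ = {e₃, e₄, e₉, e₁₀} ∩ {e₁, e₂, e₃, e₆, e₇, e₈, e₉, e₁₀, e₁₃, e₁₄} = {e₃, e₉, e₁₀}
… ∩ ⟦green⟧ = {e₃, e₉, e₁₀} ∩ {e₂, e₄, e₆, e₇, e₉, e₁₀, e₁₁, e₁₂, e₁₃, e₁₄} = {e₉, e₁₀}
So ⟦green poet that rested across from e₁₁⟧ = {e₉, e₁₀}.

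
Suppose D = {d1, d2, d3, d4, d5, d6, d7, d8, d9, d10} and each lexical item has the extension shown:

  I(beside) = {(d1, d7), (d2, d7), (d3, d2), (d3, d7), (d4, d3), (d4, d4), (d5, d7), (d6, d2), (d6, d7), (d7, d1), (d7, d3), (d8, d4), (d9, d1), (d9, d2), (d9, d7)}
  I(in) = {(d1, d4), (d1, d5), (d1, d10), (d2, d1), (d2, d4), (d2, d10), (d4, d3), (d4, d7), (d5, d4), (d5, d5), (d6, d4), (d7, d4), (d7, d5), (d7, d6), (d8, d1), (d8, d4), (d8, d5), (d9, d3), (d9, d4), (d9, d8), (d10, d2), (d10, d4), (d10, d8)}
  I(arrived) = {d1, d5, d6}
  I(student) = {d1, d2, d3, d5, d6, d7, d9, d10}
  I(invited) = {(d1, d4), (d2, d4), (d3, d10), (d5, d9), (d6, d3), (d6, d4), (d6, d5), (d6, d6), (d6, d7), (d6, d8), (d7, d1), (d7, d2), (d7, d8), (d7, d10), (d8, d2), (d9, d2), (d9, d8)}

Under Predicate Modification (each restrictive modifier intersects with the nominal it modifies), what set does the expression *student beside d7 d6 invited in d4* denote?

⟦beside d7⟧ = {x : ⟨x, d7⟩ ∈ ⟦beside⟧} = {d1, d2, d3, d5, d6, d9}
⟦d6 invited⟧ = {x : ⟨d6, x⟩ ∈ ⟦invited⟧} = {d3, d4, d5, d6, d7, d8}
⟦in d4⟧ = {x : ⟨x, d4⟩ ∈ ⟦in⟧} = {d1, d2, d5, d6, d7, d8, d9, d10}
⟦student⟧ = {d1, d2, d3, d5, d6, d7, d9, d10}
… ∩ ⟦beside d7⟧ = {d1, d2, d3, d5, d6, d7, d9, d10} ∩ {d1, d2, d3, d5, d6, d9} = {d1, d2, d3, d5, d6, d9}
… ∩ ⟦d6 invited⟧ = {d1, d2, d3, d5, d6, d9} ∩ {d3, d4, d5, d6, d7, d8} = {d3, d5, d6}
… ∩ ⟦in d4⟧ = {d3, d5, d6} ∩ {d1, d2, d5, d6, d7, d8, d9, d10} = {d5, d6}
So ⟦student beside d7 d6 invited in d4⟧ = {d5, d6}.

{d5, d6}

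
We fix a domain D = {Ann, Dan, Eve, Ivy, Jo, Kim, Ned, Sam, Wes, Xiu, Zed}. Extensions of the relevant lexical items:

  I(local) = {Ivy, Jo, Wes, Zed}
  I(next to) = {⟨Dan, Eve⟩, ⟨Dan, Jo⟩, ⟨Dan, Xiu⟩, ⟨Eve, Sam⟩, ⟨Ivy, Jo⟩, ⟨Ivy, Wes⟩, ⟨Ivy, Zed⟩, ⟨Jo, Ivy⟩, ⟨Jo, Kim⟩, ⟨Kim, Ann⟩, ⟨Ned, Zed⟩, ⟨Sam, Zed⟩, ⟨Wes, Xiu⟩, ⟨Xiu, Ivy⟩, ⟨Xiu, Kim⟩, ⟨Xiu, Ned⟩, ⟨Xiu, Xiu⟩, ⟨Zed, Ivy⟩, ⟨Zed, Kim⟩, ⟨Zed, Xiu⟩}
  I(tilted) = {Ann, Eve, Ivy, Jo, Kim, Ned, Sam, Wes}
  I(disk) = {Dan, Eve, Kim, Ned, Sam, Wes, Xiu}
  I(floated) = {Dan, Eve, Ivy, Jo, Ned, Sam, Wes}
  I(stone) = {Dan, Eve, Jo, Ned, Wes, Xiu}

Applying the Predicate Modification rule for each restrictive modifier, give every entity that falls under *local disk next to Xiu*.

{Wes}

⟦next to Xiu⟧ = {x : ⟨x, Xiu⟩ ∈ ⟦next to⟧} = {Dan, Wes, Xiu, Zed}
⟦disk⟧ = {Dan, Eve, Kim, Ned, Sam, Wes, Xiu}
… ∩ ⟦next to Xiu⟧ = {Dan, Eve, Kim, Ned, Sam, Wes, Xiu} ∩ {Dan, Wes, Xiu, Zed} = {Dan, Wes, Xiu}
… ∩ ⟦local⟧ = {Dan, Wes, Xiu} ∩ {Ivy, Jo, Wes, Zed} = {Wes}
So ⟦local disk next to Xiu⟧ = {Wes}.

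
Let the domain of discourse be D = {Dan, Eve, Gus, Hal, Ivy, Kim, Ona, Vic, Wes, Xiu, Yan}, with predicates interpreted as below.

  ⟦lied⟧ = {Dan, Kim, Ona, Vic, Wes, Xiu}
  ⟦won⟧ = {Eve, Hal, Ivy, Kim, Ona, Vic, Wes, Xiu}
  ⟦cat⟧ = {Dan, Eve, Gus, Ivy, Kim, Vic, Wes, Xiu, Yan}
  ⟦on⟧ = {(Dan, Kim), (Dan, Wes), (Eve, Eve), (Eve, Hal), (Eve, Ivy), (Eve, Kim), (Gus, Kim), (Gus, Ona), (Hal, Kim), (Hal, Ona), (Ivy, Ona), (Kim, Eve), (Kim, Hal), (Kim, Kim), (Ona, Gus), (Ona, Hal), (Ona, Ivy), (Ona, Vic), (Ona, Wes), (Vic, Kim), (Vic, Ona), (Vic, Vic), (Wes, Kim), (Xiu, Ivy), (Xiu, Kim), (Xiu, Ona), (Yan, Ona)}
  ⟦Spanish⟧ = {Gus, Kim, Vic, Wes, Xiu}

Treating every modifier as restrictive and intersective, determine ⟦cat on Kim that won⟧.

⟦on Kim⟧ = {x : ⟨x, Kim⟩ ∈ ⟦on⟧} = {Dan, Eve, Gus, Hal, Kim, Vic, Wes, Xiu}
⟦that won⟧ = ⟦won⟧ = {Eve, Hal, Ivy, Kim, Ona, Vic, Wes, Xiu}
⟦cat⟧ = {Dan, Eve, Gus, Ivy, Kim, Vic, Wes, Xiu, Yan}
… ∩ ⟦on Kim⟧ = {Dan, Eve, Gus, Ivy, Kim, Vic, Wes, Xiu, Yan} ∩ {Dan, Eve, Gus, Hal, Kim, Vic, Wes, Xiu} = {Dan, Eve, Gus, Kim, Vic, Wes, Xiu}
… ∩ ⟦that won⟧ = {Dan, Eve, Gus, Kim, Vic, Wes, Xiu} ∩ {Eve, Hal, Ivy, Kim, Ona, Vic, Wes, Xiu} = {Eve, Kim, Vic, Wes, Xiu}
So ⟦cat on Kim that won⟧ = {Eve, Kim, Vic, Wes, Xiu}.

{Eve, Kim, Vic, Wes, Xiu}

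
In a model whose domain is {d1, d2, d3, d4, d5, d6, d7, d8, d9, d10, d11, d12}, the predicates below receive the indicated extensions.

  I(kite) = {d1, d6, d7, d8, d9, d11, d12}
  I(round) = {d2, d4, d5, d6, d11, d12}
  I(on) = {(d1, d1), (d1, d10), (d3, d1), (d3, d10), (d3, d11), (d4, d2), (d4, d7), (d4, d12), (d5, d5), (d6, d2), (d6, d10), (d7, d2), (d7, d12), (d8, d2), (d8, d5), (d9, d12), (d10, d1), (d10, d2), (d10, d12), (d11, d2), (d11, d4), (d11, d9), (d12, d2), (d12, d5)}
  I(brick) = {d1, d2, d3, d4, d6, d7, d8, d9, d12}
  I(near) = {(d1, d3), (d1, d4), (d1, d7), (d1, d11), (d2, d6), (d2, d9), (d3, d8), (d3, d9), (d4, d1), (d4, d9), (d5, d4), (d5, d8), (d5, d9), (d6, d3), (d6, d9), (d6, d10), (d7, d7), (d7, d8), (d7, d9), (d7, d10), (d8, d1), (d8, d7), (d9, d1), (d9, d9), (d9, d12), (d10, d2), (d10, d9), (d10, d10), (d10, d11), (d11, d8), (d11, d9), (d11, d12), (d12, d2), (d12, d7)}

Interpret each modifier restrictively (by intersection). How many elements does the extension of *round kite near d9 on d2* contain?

⟦near d9⟧ = {x : ⟨x, d9⟩ ∈ ⟦near⟧} = {d2, d3, d4, d5, d6, d7, d9, d10, d11}
⟦on d2⟧ = {x : ⟨x, d2⟩ ∈ ⟦on⟧} = {d4, d6, d7, d8, d10, d11, d12}
⟦kite⟧ = {d1, d6, d7, d8, d9, d11, d12}
… ∩ ⟦near d9⟧ = {d1, d6, d7, d8, d9, d11, d12} ∩ {d2, d3, d4, d5, d6, d7, d9, d10, d11} = {d6, d7, d9, d11}
… ∩ ⟦on d2⟧ = {d6, d7, d9, d11} ∩ {d4, d6, d7, d8, d10, d11, d12} = {d6, d7, d11}
… ∩ ⟦round⟧ = {d6, d7, d11} ∩ {d2, d4, d5, d6, d11, d12} = {d6, d11}
⟦round kite near d9 on d2⟧ = {d6, d11}, so the cardinality is 2.

2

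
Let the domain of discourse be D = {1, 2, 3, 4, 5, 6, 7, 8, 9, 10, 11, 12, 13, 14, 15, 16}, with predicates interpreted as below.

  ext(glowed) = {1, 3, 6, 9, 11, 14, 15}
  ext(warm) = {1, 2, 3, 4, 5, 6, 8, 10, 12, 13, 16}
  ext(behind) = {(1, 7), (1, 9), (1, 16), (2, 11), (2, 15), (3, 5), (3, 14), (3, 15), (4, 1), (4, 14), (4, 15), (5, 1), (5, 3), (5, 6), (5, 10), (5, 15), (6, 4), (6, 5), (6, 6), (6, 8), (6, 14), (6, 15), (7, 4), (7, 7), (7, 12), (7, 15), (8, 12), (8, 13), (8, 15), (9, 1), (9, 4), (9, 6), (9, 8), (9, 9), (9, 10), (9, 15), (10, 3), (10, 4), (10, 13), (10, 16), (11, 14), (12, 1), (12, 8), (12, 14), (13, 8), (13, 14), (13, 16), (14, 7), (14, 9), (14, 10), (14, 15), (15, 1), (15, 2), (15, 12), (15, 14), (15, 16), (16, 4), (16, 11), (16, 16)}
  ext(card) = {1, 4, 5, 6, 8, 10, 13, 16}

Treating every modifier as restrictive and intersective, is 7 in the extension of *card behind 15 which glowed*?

⟦behind 15⟧ = {x : ⟨x, 15⟩ ∈ ⟦behind⟧} = {2, 3, 4, 5, 6, 7, 8, 9, 14}
⟦which glowed⟧ = ⟦glowed⟧ = {1, 3, 6, 9, 11, 14, 15}
⟦card⟧ = {1, 4, 5, 6, 8, 10, 13, 16}
… ∩ ⟦behind 15⟧ = {1, 4, 5, 6, 8, 10, 13, 16} ∩ {2, 3, 4, 5, 6, 7, 8, 9, 14} = {4, 5, 6, 8}
… ∩ ⟦which glowed⟧ = {4, 5, 6, 8} ∩ {1, 3, 6, 9, 11, 14, 15} = {6}
⟦card behind 15 which glowed⟧ = {6}; 7 ∉ this set.

no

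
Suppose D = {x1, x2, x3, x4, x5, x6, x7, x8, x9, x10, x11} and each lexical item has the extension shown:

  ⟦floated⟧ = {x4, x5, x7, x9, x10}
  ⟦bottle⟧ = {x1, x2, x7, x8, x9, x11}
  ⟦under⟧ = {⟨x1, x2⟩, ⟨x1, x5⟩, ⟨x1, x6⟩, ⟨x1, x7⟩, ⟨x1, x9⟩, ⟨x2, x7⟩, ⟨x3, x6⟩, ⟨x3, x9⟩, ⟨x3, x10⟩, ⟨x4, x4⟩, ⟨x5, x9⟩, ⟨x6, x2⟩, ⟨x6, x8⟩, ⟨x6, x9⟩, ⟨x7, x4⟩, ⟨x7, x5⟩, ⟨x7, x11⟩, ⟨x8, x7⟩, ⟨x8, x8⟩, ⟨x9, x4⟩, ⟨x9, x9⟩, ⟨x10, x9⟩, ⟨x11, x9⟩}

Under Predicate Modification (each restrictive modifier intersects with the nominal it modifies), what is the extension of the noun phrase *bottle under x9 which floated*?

⟦under x9⟧ = {x : ⟨x, x9⟩ ∈ ⟦under⟧} = {x1, x3, x5, x6, x9, x10, x11}
⟦which floated⟧ = ⟦floated⟧ = {x4, x5, x7, x9, x10}
⟦bottle⟧ = {x1, x2, x7, x8, x9, x11}
… ∩ ⟦under x9⟧ = {x1, x2, x7, x8, x9, x11} ∩ {x1, x3, x5, x6, x9, x10, x11} = {x1, x9, x11}
… ∩ ⟦which floated⟧ = {x1, x9, x11} ∩ {x4, x5, x7, x9, x10} = {x9}
So ⟦bottle under x9 which floated⟧ = {x9}.

{x9}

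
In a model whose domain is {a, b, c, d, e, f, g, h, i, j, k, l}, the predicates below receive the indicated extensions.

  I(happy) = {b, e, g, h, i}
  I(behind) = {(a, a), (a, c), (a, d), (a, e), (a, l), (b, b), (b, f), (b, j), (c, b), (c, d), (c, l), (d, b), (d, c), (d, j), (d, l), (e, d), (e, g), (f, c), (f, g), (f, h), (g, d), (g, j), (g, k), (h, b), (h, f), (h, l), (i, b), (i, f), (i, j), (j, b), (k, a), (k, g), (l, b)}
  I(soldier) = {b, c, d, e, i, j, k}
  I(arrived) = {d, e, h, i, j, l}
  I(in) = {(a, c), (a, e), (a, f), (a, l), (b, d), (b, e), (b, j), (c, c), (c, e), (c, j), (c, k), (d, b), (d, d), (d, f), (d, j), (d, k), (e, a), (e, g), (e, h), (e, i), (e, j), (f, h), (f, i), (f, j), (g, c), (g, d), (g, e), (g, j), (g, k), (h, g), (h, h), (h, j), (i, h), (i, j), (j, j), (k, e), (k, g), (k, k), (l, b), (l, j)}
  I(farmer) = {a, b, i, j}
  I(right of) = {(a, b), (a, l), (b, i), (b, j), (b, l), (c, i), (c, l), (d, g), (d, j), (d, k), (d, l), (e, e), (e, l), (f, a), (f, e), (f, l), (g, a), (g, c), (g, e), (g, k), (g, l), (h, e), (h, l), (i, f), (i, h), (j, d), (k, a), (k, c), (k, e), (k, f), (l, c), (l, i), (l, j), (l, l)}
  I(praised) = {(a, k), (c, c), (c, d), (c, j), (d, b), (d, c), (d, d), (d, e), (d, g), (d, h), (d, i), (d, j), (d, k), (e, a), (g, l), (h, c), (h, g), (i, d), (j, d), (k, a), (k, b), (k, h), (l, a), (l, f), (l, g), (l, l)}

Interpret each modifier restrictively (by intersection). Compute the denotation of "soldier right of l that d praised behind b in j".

{b, c, d}

⟦right of l⟧ = {x : ⟨x, l⟩ ∈ ⟦right of⟧} = {a, b, c, d, e, f, g, h, l}
⟦that d praised⟧ = {x : ⟨d, x⟩ ∈ ⟦praised⟧} = {b, c, d, e, g, h, i, j, k}
⟦behind b⟧ = {x : ⟨x, b⟩ ∈ ⟦behind⟧} = {b, c, d, h, i, j, l}
⟦in j⟧ = {x : ⟨x, j⟩ ∈ ⟦in⟧} = {b, c, d, e, f, g, h, i, j, l}
⟦soldier⟧ = {b, c, d, e, i, j, k}
… ∩ ⟦right of l⟧ = {b, c, d, e, i, j, k} ∩ {a, b, c, d, e, f, g, h, l} = {b, c, d, e}
… ∩ ⟦that d praised⟧ = {b, c, d, e} ∩ {b, c, d, e, g, h, i, j, k} = {b, c, d, e}
… ∩ ⟦behind b⟧ = {b, c, d, e} ∩ {b, c, d, h, i, j, l} = {b, c, d}
… ∩ ⟦in j⟧ = {b, c, d} ∩ {b, c, d, e, f, g, h, i, j, l} = {b, c, d}
So ⟦soldier right of l that d praised behind b in j⟧ = {b, c, d}.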